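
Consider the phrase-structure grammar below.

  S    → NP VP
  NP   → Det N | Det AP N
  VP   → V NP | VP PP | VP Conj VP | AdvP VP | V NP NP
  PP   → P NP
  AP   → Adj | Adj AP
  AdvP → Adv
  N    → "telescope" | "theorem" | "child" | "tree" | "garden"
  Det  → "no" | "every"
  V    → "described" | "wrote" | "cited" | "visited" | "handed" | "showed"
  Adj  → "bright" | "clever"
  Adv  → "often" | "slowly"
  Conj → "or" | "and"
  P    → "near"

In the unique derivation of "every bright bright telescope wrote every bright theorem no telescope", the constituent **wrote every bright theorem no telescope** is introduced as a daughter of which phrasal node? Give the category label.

S

[S [NP [Det every] [AP [Adj bright] [AP [Adj bright]]] [N telescope]] [VP [V wrote] [NP [Det every] [AP [Adj bright]] [N theorem]] [NP [Det no] [N telescope]]]]
The span 'wrote every bright theorem no telescope' is the VP node built by VP → V NP NP.
Its mother is the S built by S → NP VP.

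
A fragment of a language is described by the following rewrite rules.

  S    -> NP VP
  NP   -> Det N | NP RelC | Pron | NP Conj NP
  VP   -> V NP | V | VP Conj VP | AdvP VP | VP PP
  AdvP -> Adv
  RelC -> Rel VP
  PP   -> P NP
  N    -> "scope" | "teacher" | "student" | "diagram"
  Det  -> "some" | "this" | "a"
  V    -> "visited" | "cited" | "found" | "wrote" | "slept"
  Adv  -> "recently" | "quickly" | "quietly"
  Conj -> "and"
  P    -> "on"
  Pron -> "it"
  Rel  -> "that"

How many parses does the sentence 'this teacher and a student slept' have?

1

[S [NP [NP [Det this] [N teacher]] [Conj and] [NP [Det a] [N student]]] [VP [V slept]]]
No rule offers an alternative attachment or grouping for any span, so this is the only derivation.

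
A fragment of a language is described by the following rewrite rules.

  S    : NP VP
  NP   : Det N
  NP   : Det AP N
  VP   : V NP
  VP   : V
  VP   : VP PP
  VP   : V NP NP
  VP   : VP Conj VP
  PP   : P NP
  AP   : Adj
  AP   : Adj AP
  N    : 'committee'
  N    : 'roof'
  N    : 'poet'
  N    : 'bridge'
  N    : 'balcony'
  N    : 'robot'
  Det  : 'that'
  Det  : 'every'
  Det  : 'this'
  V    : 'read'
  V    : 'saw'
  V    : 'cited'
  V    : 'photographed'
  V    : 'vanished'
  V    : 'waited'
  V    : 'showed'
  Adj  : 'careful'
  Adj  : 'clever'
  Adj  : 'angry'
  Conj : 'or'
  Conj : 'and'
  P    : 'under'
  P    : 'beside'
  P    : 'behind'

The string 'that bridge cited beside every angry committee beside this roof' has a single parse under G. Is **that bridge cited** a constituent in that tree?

No

[S [NP [Det that] [N bridge]] [VP [VP [VP [V cited]] [PP [P beside] [NP [Det every] [AP [Adj angry]] [N committee]]]] [PP [P beside] [NP [Det this] [N roof]]]]]
The smallest constituent containing 'that bridge cited' is the S spanning 'that bridge cited beside every angry committee beside this roof'; no single node in the tree dominates exactly the given words.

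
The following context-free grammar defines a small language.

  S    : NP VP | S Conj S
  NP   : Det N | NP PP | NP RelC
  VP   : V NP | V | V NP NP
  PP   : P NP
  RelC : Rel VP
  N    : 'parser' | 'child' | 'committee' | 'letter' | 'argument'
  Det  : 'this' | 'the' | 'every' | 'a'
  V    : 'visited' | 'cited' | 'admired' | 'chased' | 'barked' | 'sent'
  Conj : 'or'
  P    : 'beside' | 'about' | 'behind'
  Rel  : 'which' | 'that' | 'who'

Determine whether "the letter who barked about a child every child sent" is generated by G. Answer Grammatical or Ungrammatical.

Ungrammatical

For S → NP VP, every NP-prefix leaves a non-VP remainder: after 'the letter' the remainder is not a VP; after 'the letter who barked' the remainder is not a VP; after 'the letter who barked about a child' the remainder is not a VP. The alternative S rule S → S Conj S likewise has no satisfying split.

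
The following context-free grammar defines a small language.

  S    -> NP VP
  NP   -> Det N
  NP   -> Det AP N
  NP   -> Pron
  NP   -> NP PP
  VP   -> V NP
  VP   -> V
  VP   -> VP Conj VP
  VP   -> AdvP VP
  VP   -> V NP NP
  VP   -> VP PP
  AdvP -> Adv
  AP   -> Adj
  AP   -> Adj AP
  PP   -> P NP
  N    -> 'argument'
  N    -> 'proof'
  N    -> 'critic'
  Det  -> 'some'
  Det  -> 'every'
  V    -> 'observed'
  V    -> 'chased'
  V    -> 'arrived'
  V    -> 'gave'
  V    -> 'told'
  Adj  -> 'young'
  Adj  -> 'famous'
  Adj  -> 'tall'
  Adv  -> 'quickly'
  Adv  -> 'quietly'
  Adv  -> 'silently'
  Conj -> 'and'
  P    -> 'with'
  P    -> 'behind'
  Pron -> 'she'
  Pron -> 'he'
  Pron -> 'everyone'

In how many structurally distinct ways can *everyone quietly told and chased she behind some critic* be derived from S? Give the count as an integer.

Two of the 7 distinct bracketings:
[S [NP [Pron everyone]] [VP [VP [AdvP [Adv quietly]] [VP [V told]]] [Conj and] [VP [V chased] [NP [NP [Pron she]] [PP [P behind] [NP [Det some] [N critic]]]]]]]
[S [NP [Pron everyone]] [VP [VP [AdvP [Adv quietly]] [VP [V told]]] [Conj and] [VP [VP [V chased] [NP [Pron she]]] [PP [P behind] [NP [Det some] [N critic]]]]]]
The difference turns on whether NP → NP PP is used at the relevant span, versus an alternative expansion of NP.

7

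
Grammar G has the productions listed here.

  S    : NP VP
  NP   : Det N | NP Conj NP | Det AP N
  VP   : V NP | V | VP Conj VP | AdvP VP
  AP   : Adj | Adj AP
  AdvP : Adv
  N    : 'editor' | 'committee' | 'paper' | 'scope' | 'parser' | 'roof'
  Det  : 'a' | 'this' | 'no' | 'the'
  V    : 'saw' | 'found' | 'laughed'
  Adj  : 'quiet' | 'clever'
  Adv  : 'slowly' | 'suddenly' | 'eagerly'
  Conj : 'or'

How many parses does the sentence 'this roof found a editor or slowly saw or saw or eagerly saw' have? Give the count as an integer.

9

Two of the 9 distinct bracketings:
[S [NP [Det this] [N roof]] [VP [VP [V found] [NP [Det a] [N editor]]] [Conj or] [VP [VP [AdvP [Adv slowly]] [VP [V saw]]] [Conj or] [VP [VP [V saw]] [Conj or] [VP [AdvP [Adv eagerly]] [VP [V saw]]]]]]]
[S [NP [Det this] [N roof]] [VP [VP [V found] [NP [Det a] [N editor]]] [Conj or] [VP [VP [VP [AdvP [Adv slowly]] [VP [V saw]]] [Conj or] [VP [V saw]]] [Conj or] [VP [AdvP [Adv eagerly]] [VP [V saw]]]]]]
The trees differ in how a recursive rule is bracketed over the same span.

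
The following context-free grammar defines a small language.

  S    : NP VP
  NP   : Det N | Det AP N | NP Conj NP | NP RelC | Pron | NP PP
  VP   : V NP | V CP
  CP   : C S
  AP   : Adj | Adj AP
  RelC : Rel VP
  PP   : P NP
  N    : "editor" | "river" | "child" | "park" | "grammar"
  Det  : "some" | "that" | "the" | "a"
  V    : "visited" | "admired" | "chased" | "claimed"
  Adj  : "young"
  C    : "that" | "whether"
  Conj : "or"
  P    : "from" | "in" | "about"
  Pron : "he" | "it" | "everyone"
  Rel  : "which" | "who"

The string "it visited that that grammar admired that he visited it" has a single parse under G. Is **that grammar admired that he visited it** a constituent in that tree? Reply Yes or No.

Yes

[S [NP [Pron it]] [VP [V visited] [CP [C that] [S [NP [Det that] [N grammar]] [VP [V admired] [CP [C that] [S [NP [Pron he]] [VP [V visited] [NP [Pron it]]]]]]]]]]
The words 'that grammar admired that he visited it' are exhaustively dominated by a single S node (built by S → NP VP), so they form a constituent.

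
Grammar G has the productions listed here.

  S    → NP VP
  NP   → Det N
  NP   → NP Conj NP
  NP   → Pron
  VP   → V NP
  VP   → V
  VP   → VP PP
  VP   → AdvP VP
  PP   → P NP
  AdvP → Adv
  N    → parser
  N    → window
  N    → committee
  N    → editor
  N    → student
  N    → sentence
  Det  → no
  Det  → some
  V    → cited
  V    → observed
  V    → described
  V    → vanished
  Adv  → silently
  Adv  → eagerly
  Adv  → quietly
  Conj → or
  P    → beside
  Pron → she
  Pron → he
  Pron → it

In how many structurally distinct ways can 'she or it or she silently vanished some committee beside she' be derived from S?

Two of the 4 distinct bracketings:
[S [NP [NP [Pron she]] [Conj or] [NP [NP [Pron it]] [Conj or] [NP [Pron she]]]] [VP [VP [AdvP [Adv silently]] [VP [V vanished] [NP [Det some] [N committee]]]] [PP [P beside] [NP [Pron she]]]]]
[S [NP [NP [Pron she]] [Conj or] [NP [NP [Pron it]] [Conj or] [NP [Pron she]]]] [VP [AdvP [Adv silently]] [VP [VP [V vanished] [NP [Det some] [N committee]]] [PP [P beside] [NP [Pron she]]]]]]
The trees differ in how a recursive rule is bracketed over the same span.

4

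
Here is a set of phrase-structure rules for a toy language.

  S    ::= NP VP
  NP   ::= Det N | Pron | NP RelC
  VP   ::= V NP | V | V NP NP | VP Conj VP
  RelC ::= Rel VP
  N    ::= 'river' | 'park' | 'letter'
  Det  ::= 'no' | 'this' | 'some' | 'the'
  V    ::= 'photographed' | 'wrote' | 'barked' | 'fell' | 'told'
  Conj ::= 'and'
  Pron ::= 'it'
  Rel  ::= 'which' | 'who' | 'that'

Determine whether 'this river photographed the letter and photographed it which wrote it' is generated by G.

Grammatical

S
  NP
    Det: this
    N: river
  VP
    VP
      V: photographed
      NP
        Det: the
        N: letter
    Conj: and
    VP
      V: photographed
      NP
        NP
          Pron: it
        RelC
          Rel: which
          VP
            V: wrote
            NP
              Pron: it
Every word is introduced by a lexical rule and the phrasal rules combine the resulting categories into a single S.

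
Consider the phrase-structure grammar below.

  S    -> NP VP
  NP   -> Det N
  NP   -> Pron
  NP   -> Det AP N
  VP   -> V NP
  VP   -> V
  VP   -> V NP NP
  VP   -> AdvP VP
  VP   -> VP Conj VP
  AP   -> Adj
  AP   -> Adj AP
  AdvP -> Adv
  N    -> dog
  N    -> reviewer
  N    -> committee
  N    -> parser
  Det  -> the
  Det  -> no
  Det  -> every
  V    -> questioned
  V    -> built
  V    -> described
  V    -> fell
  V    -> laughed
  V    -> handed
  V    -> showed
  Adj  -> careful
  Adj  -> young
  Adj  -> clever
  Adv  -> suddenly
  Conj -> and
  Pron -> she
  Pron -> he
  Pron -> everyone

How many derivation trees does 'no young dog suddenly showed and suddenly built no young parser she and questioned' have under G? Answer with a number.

Two of the 7 distinct bracketings:
[S [NP [Det no] [AP [Adj young]] [N dog]] [VP [AdvP [Adv suddenly]] [VP [VP [V showed]] [Conj and] [VP [AdvP [Adv suddenly]] [VP [VP [V built] [NP [Det no] [AP [Adj young]] [N parser]] [NP [Pron she]]] [Conj and] [VP [V questioned]]]]]]]
[S [NP [Det no] [AP [Adj young]] [N dog]] [VP [AdvP [Adv suddenly]] [VP [VP [V showed]] [Conj and] [VP [VP [AdvP [Adv suddenly]] [VP [V built] [NP [Det no] [AP [Adj young]] [N parser]] [NP [Pron she]]]] [Conj and] [VP [V questioned]]]]]]
The trees differ in how a recursive rule is bracketed over the same span.

7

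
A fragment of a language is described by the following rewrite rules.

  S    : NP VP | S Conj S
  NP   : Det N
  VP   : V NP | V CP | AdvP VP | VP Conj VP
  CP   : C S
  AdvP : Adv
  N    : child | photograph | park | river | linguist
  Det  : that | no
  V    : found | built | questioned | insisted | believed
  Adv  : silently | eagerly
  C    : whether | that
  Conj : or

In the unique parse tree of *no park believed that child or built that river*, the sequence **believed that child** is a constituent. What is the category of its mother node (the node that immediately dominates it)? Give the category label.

VP

S
  NP
    Det: no
    N: park
  VP
    VP
      V: believed
      NP
        Det: that
        N: child
    Conj: or
    VP
      V: built
      NP
        Det: that
        N: river
The span 'believed that child' is the VP node built by VP → V NP.
Its mother is the VP built by VP → VP Conj VP.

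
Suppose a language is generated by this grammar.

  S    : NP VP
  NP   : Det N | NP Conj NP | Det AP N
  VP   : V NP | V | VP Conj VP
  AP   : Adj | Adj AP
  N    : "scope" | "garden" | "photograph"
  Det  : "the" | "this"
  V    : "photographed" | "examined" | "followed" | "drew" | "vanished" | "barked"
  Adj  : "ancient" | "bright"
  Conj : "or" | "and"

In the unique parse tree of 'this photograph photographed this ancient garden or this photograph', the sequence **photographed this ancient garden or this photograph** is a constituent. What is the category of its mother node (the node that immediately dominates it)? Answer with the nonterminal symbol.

S

[S [NP [Det this] [N photograph]] [VP [V photographed] [NP [NP [Det this] [AP [Adj ancient]] [N garden]] [Conj or] [NP [Det this] [N photograph]]]]]
The span 'photographed this ancient garden or this photograph' is the VP node built by VP → V NP.
Its mother is the S built by S → NP VP.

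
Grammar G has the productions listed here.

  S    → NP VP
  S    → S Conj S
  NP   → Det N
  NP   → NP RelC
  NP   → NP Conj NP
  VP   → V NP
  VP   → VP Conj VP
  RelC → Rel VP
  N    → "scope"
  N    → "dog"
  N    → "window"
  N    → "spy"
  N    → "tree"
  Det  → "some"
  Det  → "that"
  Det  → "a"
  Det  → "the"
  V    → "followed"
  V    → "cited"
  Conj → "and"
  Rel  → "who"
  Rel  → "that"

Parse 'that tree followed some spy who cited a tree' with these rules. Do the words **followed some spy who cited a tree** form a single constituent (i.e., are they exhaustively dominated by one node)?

Yes

[S [NP [Det that] [N tree]] [VP [V followed] [NP [NP [Det some] [N spy]] [RelC [Rel who] [VP [V cited] [NP [Det a] [N tree]]]]]]]
The words 'followed some spy who cited a tree' are exhaustively dominated by a single VP node (built by VP → V NP), so they form a constituent.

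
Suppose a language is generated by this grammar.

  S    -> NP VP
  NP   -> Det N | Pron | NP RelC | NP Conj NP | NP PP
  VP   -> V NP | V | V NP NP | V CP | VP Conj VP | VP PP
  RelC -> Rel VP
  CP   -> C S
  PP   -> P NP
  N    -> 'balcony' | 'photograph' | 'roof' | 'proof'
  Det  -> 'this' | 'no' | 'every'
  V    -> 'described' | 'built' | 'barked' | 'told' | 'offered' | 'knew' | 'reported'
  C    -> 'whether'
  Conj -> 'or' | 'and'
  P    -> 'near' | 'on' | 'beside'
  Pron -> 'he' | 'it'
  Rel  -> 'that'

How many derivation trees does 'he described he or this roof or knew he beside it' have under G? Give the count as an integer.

3

Two of the 3 distinct bracketings:
[S [NP [Pron he]] [VP [VP [V described] [NP [NP [Pron he]] [Conj or] [NP [Det this] [N roof]]]] [Conj or] [VP [V knew] [NP [NP [Pron he]] [PP [P beside] [NP [Pron it]]]]]]]
[S [NP [Pron he]] [VP [VP [V described] [NP [NP [Pron he]] [Conj or] [NP [Det this] [N roof]]]] [Conj or] [VP [VP [V knew] [NP [Pron he]]] [PP [P beside] [NP [Pron it]]]]]]
The difference turns on whether NP → NP PP is used at the relevant span, versus an alternative expansion of NP.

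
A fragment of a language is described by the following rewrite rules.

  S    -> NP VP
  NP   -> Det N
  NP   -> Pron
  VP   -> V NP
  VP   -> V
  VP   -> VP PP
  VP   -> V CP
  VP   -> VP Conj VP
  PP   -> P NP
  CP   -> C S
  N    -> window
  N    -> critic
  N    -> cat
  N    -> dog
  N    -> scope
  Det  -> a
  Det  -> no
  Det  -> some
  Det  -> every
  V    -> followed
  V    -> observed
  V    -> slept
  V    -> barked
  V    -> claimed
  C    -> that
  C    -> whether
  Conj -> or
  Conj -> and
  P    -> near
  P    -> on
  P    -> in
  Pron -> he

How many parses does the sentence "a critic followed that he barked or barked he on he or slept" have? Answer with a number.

Two of the 9 distinct bracketings:
[S [NP [Det a] [N critic]] [VP [V followed] [CP [C that] [S [NP [Pron he]] [VP [VP [V barked]] [Conj or] [VP [VP [VP [V barked] [NP [Pron he]]] [PP [P on] [NP [Pron he]]]] [Conj or] [VP [V slept]]]]]]]]
[S [NP [Det a] [N critic]] [VP [V followed] [CP [C that] [S [NP [Pron he]] [VP [VP [VP [VP [V barked]] [Conj or] [VP [V barked] [NP [Pron he]]]] [PP [P on] [NP [Pron he]]]] [Conj or] [VP [V slept]]]]]]]
The trees differ in how a recursive rule is bracketed over the same span.

9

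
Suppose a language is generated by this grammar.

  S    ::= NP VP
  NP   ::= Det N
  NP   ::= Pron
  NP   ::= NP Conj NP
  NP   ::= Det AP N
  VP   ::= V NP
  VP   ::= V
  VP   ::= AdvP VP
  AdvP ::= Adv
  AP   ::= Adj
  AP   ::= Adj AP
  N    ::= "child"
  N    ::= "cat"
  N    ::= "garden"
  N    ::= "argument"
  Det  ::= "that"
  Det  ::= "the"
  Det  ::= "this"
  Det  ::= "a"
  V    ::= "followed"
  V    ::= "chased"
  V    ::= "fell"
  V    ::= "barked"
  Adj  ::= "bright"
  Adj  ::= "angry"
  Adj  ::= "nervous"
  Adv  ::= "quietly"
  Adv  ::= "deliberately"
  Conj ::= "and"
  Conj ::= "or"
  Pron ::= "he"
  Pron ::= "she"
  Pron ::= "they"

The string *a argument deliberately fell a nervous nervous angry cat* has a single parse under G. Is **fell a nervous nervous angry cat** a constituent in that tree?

[S [NP [Det a] [N argument]] [VP [AdvP [Adv deliberately]] [VP [V fell] [NP [Det a] [AP [Adj nervous] [AP [Adj nervous] [AP [Adj angry]]]] [N cat]]]]]
The words 'fell a nervous nervous angry cat' are exhaustively dominated by a single VP node (built by VP → V NP), so they form a constituent.

Yes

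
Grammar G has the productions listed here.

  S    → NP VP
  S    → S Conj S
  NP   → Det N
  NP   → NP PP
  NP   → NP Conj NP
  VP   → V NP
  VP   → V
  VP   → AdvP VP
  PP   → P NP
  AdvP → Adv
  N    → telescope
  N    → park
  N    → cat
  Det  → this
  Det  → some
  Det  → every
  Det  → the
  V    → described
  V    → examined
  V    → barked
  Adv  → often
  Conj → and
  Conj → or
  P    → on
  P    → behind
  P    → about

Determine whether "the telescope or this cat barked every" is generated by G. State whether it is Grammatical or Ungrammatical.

Ungrammatical

For S → NP VP, every NP-prefix leaves a non-VP remainder: after 'the telescope' the remainder is not a VP; after 'the telescope or this cat' the remainder is not a VP. The alternative S rule S → S Conj S likewise has no satisfying split.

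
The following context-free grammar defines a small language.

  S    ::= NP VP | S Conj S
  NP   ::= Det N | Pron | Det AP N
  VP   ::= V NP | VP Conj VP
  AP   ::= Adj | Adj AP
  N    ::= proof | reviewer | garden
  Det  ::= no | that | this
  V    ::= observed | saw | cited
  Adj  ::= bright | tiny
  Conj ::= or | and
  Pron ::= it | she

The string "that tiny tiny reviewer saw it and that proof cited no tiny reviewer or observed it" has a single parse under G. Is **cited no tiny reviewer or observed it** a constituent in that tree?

Yes

[S [S [NP [Det that] [AP [Adj tiny] [AP [Adj tiny]]] [N reviewer]] [VP [V saw] [NP [Pron it]]]] [Conj and] [S [NP [Det that] [N proof]] [VP [VP [V cited] [NP [Det no] [AP [Adj tiny]] [N reviewer]]] [Conj or] [VP [V observed] [NP [Pron it]]]]]]
The words 'cited no tiny reviewer or observed it' are exhaustively dominated by a single VP node (built by VP → VP Conj VP), so they form a constituent.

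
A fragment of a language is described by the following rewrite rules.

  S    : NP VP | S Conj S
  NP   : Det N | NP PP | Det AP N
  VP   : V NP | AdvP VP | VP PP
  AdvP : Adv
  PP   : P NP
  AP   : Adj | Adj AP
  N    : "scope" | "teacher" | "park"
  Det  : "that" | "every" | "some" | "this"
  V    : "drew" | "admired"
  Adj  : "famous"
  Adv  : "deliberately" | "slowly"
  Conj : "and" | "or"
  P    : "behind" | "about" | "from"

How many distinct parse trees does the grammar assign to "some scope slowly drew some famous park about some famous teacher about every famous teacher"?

Two of the 9 distinct bracketings:
[S [NP [Det some] [N scope]] [VP [AdvP [Adv slowly]] [VP [V drew] [NP [NP [Det some] [AP [Adj famous]] [N park]] [PP [P about] [NP [NP [Det some] [AP [Adj famous]] [N teacher]] [PP [P about] [NP [Det every] [AP [Adj famous]] [N teacher]]]]]]]]]
[S [NP [Det some] [N scope]] [VP [AdvP [Adv slowly]] [VP [V drew] [NP [NP [NP [Det some] [AP [Adj famous]] [N park]] [PP [P about] [NP [Det some] [AP [Adj famous]] [N teacher]]]] [PP [P about] [NP [Det every] [AP [Adj famous]] [N teacher]]]]]]]
The trees differ in how a recursive rule is bracketed over the same span.

9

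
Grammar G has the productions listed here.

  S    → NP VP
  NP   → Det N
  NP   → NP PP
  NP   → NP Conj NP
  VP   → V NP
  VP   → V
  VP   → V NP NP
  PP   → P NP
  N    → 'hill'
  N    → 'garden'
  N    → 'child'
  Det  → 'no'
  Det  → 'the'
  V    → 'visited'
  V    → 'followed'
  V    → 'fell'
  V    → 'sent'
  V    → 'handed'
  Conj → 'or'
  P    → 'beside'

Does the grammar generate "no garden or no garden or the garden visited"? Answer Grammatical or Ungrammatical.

Grammatical

S
  NP
    NP
      Det: no
      N: garden
    Conj: or
    NP
      NP
        Det: no
        N: garden
      Conj: or
      NP
        Det: the
        N: garden
  VP
    V: visited
The bracketing above is licensed at every node by one of the given productions, with S at the root.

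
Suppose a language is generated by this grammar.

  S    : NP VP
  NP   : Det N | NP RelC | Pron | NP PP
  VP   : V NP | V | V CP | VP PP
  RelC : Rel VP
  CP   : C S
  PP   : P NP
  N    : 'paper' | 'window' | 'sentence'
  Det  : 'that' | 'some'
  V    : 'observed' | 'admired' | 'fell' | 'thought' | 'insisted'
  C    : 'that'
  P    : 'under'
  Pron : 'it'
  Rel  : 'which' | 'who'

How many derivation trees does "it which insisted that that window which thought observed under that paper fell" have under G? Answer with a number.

3

Two of the 3 distinct bracketings:
[S [NP [NP [Pron it]] [RelC [Rel which] [VP [V insisted] [CP [C that] [S [NP [NP [Det that] [N window]] [RelC [Rel which] [VP [V thought]]]] [VP [VP [V observed]] [PP [P under] [NP [Det that] [N paper]]]]]]]]] [VP [V fell]]]
[S [NP [NP [Pron it]] [RelC [Rel which] [VP [VP [V insisted] [CP [C that] [S [NP [NP [Det that] [N window]] [RelC [Rel which] [VP [V thought]]]] [VP [V observed]]]]] [PP [P under] [NP [Det that] [N paper]]]]]] [VP [V fell]]]
The trees differ in how a recursive rule is bracketed over the same span.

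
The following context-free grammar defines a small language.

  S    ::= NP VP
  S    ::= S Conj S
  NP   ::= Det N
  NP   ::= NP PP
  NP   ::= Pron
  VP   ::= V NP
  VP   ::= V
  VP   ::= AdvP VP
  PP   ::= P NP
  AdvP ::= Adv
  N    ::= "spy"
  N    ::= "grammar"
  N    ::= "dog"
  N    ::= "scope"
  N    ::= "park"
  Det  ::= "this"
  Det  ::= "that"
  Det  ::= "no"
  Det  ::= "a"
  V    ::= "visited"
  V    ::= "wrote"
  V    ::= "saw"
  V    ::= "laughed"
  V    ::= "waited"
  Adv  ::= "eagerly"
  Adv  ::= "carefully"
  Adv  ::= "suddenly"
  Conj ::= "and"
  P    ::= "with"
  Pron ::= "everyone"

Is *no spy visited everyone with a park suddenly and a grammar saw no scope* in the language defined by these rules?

An Adv word can never sit immediately before a Conj word in any string this grammar generates, so the substring 'suddenly and' rules out a derivation.

Ungrammatical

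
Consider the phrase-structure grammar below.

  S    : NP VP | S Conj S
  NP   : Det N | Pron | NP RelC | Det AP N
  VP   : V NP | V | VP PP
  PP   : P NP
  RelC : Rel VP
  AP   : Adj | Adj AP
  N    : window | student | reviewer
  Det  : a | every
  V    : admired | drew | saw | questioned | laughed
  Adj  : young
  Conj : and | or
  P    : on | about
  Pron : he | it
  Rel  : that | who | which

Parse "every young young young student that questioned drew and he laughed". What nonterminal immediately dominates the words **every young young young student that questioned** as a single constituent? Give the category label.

[S [S [NP [NP [Det every] [AP [Adj young] [AP [Adj young] [AP [Adj young]]]] [N student]] [RelC [Rel that] [VP [V questioned]]]] [VP [V drew]]] [Conj and] [S [NP [Pron he]] [VP [V laughed]]]]
The span 'every young young young student that questioned' is the NP node built by NP → NP RelC.

NP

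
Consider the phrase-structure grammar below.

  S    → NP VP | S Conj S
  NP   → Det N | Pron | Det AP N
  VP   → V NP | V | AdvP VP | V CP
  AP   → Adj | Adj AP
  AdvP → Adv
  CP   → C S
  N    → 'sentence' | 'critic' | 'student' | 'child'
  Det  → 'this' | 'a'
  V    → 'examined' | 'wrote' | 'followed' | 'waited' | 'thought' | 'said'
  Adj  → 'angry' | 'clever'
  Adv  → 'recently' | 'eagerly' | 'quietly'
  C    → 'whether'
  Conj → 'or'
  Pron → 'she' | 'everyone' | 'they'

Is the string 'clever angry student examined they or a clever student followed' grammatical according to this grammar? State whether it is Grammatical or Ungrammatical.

Ungrammatical

For S → NP VP, no prefix of the string parses as an NP. The alternative S rule S → S Conj S likewise has no satisfying split.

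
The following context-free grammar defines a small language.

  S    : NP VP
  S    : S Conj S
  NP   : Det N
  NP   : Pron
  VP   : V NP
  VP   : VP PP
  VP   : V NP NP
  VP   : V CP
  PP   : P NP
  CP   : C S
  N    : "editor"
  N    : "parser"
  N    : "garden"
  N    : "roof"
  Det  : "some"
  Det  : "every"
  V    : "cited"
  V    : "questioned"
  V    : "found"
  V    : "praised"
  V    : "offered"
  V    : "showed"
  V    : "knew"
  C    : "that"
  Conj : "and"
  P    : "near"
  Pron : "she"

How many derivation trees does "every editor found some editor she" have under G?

[S [NP [Det every] [N editor]] [VP [V found] [NP [Det some] [N editor]] [NP [Pron she]]]]
No rule offers an alternative attachment or grouping for any span, so this is the only derivation.

1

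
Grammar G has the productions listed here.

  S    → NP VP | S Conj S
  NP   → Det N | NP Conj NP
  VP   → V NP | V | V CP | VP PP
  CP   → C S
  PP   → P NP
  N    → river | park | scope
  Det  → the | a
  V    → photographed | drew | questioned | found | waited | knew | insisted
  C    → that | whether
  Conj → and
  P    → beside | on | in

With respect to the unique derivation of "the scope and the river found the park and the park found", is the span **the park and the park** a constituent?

[S [S [NP [NP [Det the] [N scope]] [Conj and] [NP [Det the] [N river]]] [VP [V found] [NP [Det the] [N park]]]] [Conj and] [S [NP [Det the] [N park]] [VP [V found]]]]
The smallest constituent containing 'the park and the park' is the S spanning 'the scope and the river found the park and the park found'; no single node in the tree dominates exactly the given words.

No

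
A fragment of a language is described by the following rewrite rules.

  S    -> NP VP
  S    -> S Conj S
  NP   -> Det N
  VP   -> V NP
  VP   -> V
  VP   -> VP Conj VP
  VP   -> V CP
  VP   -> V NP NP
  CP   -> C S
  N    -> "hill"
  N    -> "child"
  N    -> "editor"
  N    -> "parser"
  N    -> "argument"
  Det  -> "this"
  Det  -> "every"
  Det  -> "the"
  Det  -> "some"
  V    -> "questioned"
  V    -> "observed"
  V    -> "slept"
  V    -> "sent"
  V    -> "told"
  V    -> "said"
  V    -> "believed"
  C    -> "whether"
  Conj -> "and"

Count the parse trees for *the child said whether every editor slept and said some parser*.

2

The two bracketings:
[S [NP [Det the] [N child]] [VP [VP [V said] [CP [C whether] [S [NP [Det every] [N editor]] [VP [V slept]]]]] [Conj and] [VP [V said] [NP [Det some] [N parser]]]]]
[S [NP [Det the] [N child]] [VP [V said] [CP [C whether] [S [NP [Det every] [N editor]] [VP [VP [V slept]] [Conj and] [VP [V said] [NP [Det some] [N parser]]]]]]]]
The trees differ in how a recursive rule is bracketed over the same span.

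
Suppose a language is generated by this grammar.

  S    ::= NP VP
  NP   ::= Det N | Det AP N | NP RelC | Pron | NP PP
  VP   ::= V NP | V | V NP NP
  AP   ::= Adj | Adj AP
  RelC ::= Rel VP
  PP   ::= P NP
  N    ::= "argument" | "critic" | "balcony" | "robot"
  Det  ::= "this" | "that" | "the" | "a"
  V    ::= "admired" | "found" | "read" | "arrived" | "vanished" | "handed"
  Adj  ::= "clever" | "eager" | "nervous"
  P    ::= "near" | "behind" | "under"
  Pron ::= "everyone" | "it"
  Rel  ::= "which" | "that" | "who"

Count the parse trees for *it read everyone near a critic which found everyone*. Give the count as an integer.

Two of the 4 distinct bracketings:
[S [NP [Pron it]] [VP [V read] [NP [NP [NP [Pron everyone]] [PP [P near] [NP [Det a] [N critic]]]] [RelC [Rel which] [VP [V found] [NP [Pron everyone]]]]]]]
[S [NP [Pron it]] [VP [V read] [NP [NP [Pron everyone]] [PP [P near] [NP [NP [Det a] [N critic]] [RelC [Rel which] [VP [V found] [NP [Pron everyone]]]]]]]]]
The trees differ in how a recursive rule is bracketed over the same span.

4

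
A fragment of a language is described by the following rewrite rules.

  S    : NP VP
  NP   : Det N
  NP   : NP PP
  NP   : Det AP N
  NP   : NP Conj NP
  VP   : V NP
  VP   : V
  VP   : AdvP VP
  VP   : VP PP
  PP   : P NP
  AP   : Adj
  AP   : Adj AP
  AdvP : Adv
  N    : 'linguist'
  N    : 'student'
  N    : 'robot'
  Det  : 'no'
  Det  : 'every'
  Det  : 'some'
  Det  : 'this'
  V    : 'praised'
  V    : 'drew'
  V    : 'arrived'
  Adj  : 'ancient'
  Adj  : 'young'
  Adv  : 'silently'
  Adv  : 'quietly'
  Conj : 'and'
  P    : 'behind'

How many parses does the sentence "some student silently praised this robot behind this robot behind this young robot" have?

Two of the 9 distinct bracketings:
[S [NP [Det some] [N student]] [VP [AdvP [Adv silently]] [VP [V praised] [NP [NP [Det this] [N robot]] [PP [P behind] [NP [NP [Det this] [N robot]] [PP [P behind] [NP [Det this] [AP [Adj young]] [N robot]]]]]]]]]
[S [NP [Det some] [N student]] [VP [AdvP [Adv silently]] [VP [V praised] [NP [NP [NP [Det this] [N robot]] [PP [P behind] [NP [Det this] [N robot]]]] [PP [P behind] [NP [Det this] [AP [Adj young]] [N robot]]]]]]]
The trees differ in how a recursive rule is bracketed over the same span.

9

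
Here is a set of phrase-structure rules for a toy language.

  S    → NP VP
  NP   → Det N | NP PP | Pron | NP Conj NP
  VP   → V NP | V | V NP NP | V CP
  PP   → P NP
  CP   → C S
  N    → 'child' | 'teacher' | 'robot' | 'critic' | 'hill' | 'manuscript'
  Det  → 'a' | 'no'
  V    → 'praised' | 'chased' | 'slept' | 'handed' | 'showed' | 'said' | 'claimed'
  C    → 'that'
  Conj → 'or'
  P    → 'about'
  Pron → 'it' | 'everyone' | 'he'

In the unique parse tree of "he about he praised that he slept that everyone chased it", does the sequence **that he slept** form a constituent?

[S [NP [NP [Pron he]] [PP [P about] [NP [Pron he]]]] [VP [V praised] [CP [C that] [S [NP [Pron he]] [VP [V slept] [CP [C that] [S [NP [Pron everyone]] [VP [V chased] [NP [Pron it]]]]]]]]]]
The smallest constituent containing 'that he slept' is the CP spanning 'that he slept that everyone chased it'; no single node in the tree dominates exactly the given words.

No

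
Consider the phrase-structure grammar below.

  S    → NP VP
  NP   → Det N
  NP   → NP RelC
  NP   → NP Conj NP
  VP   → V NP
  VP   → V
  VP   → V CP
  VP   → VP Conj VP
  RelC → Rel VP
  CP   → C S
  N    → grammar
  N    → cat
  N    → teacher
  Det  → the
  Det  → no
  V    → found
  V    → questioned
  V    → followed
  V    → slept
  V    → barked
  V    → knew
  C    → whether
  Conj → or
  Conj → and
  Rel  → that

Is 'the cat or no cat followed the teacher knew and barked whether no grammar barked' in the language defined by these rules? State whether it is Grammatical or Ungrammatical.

Ungrammatical

For S → NP VP, every NP-prefix leaves a non-VP remainder: after 'the cat' the remainder is not a VP; after 'the cat or no cat' the remainder is not a VP.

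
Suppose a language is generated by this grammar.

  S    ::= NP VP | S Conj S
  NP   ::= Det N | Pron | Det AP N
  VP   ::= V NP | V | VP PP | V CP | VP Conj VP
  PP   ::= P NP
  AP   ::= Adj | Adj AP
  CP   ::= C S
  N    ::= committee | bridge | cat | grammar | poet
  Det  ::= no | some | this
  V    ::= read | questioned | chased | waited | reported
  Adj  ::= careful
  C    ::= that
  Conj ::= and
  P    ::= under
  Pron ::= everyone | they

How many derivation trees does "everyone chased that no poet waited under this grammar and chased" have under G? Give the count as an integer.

Two of the 3 distinct bracketings:
[S [NP [Pron everyone]] [VP [V chased] [CP [C that] [S [NP [Det no] [N poet]] [VP [VP [VP [V waited]] [PP [P under] [NP [Det this] [N grammar]]]] [Conj and] [VP [V chased]]]]]]]
[S [NP [Pron everyone]] [VP [VP [VP [V chased] [CP [C that] [S [NP [Det no] [N poet]] [VP [V waited]]]]] [PP [P under] [NP [Det this] [N grammar]]]] [Conj and] [VP [V chased]]]]
The trees differ in how a recursive rule is bracketed over the same span.

3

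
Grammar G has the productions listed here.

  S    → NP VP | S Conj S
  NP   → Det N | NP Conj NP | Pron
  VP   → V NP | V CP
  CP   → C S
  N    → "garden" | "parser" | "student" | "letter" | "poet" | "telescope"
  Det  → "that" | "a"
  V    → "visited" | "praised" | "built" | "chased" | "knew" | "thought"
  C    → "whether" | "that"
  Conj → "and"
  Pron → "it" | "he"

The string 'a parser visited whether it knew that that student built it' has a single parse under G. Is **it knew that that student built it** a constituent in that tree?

Yes

[S [NP [Det a] [N parser]] [VP [V visited] [CP [C whether] [S [NP [Pron it]] [VP [V knew] [CP [C that] [S [NP [Det that] [N student]] [VP [V built] [NP [Pron it]]]]]]]]]]
The words 'it knew that that student built it' are exhaustively dominated by a single S node (built by S → NP VP), so they form a constituent.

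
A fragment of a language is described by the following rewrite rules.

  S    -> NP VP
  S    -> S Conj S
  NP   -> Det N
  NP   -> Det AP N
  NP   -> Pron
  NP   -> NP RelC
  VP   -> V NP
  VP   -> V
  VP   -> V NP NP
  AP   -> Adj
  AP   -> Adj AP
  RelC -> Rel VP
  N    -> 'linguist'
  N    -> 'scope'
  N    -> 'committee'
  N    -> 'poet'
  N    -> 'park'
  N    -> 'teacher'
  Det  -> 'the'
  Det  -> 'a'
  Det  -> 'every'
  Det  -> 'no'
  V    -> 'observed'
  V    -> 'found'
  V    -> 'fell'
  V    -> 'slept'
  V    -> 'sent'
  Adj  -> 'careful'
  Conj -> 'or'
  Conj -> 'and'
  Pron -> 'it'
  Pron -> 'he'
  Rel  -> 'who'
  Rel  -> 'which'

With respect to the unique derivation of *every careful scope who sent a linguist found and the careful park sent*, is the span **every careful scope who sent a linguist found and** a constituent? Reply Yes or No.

No

[S [S [NP [NP [Det every] [AP [Adj careful]] [N scope]] [RelC [Rel who] [VP [V sent] [NP [Det a] [N linguist]]]]] [VP [V found]]] [Conj and] [S [NP [Det the] [AP [Adj careful]] [N park]] [VP [V sent]]]]
The smallest constituent containing 'every careful scope who sent a linguist found and' is the S spanning 'every careful scope who sent a linguist found and the careful park sent'; no single node in the tree dominates exactly the given words.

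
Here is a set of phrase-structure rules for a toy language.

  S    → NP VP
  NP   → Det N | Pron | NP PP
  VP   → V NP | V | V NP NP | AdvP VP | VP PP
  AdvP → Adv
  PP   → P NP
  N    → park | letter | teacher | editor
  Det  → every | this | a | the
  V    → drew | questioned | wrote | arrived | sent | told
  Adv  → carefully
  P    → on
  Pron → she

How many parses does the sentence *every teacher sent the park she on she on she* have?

Two of the 5 distinct bracketings:
[S [NP [Det every] [N teacher]] [VP [V sent] [NP [Det the] [N park]] [NP [NP [Pron she]] [PP [P on] [NP [NP [Pron she]] [PP [P on] [NP [Pron she]]]]]]]]
[S [NP [Det every] [N teacher]] [VP [V sent] [NP [Det the] [N park]] [NP [NP [NP [Pron she]] [PP [P on] [NP [Pron she]]]] [PP [P on] [NP [Pron she]]]]]]
The trees differ in how a recursive rule is bracketed over the same span.

5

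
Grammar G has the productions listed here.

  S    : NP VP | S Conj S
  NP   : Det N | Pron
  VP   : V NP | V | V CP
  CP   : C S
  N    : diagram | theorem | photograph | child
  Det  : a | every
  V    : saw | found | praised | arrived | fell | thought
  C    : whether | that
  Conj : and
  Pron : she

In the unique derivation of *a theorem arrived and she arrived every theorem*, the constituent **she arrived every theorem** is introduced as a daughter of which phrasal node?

S
  S
    NP
      Det: a
      N: theorem
    VP
      V: arrived
  Conj: and
  S
    NP
      Pron: she
    VP
      V: arrived
      NP
        Det: every
        N: theorem
The span 'she arrived every theorem' is the S node built by S → NP VP.
Its mother is the S built by S → S Conj S.

S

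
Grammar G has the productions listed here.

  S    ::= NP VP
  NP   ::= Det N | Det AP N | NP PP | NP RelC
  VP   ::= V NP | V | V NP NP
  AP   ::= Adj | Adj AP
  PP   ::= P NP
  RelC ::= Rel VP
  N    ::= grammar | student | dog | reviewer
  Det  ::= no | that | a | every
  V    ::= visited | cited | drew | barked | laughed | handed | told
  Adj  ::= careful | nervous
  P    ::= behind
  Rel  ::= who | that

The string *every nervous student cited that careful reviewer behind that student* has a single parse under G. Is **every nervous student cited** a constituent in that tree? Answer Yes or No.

[S [NP [Det every] [AP [Adj nervous]] [N student]] [VP [V cited] [NP [NP [Det that] [AP [Adj careful]] [N reviewer]] [PP [P behind] [NP [Det that] [N student]]]]]]
The smallest constituent containing 'every nervous student cited' is the S spanning 'every nervous student cited that careful reviewer behind that student'; no single node in the tree dominates exactly the given words.

No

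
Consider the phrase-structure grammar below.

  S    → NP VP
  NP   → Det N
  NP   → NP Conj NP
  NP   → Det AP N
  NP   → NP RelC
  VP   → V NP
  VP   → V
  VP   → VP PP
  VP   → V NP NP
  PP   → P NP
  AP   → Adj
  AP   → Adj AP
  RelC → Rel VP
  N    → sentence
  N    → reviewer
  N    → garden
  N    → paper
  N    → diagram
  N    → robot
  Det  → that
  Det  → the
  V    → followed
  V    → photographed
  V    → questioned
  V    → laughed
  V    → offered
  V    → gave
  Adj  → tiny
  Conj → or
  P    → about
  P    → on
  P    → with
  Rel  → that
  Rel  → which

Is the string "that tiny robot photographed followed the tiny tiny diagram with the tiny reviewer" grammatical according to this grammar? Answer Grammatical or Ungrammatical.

Ungrammatical

For S → NP VP, the only prefix that parses as NP is 'that tiny robot', but the remainder 'photographed followed the tiny tiny diagram with the tiny reviewer' is not a VP under these rules.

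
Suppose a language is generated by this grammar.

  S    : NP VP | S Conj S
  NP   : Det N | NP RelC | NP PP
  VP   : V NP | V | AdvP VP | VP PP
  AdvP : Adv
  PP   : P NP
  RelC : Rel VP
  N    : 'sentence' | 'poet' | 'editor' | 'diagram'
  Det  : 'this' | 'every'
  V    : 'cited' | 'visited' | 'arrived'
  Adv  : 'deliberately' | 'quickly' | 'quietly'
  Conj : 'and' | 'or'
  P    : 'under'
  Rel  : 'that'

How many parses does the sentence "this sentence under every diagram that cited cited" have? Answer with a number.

The two bracketings:
[S [NP [NP [NP [Det this] [N sentence]] [PP [P under] [NP [Det every] [N diagram]]]] [RelC [Rel that] [VP [V cited]]]] [VP [V cited]]]
[S [NP [NP [Det this] [N sentence]] [PP [P under] [NP [NP [Det every] [N diagram]] [RelC [Rel that] [VP [V cited]]]]]] [VP [V cited]]]
The trees differ in how a recursive rule is bracketed over the same span.

2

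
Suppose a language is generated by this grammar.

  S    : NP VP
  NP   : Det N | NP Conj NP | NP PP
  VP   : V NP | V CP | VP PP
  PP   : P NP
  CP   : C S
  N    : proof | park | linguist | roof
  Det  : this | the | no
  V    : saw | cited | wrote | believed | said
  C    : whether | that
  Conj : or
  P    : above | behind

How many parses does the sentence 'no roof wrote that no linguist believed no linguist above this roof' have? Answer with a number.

3

Two of the 3 distinct bracketings:
[S [NP [Det no] [N roof]] [VP [V wrote] [CP [C that] [S [NP [Det no] [N linguist]] [VP [V believed] [NP [NP [Det no] [N linguist]] [PP [P above] [NP [Det this] [N roof]]]]]]]]]
[S [NP [Det no] [N roof]] [VP [V wrote] [CP [C that] [S [NP [Det no] [N linguist]] [VP [VP [V believed] [NP [Det no] [N linguist]]] [PP [P above] [NP [Det this] [N roof]]]]]]]]
The difference turns on whether NP → NP PP is used at the relevant span, versus an alternative expansion of NP.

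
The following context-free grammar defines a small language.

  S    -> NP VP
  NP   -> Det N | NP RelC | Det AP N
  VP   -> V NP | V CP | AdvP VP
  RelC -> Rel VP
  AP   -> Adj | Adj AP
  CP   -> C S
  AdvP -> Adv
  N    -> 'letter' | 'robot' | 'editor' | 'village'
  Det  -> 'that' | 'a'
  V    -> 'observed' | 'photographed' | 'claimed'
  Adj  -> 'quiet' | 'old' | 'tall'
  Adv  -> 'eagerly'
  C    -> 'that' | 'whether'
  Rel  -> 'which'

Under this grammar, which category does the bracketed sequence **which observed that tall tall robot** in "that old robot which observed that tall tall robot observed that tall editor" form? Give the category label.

RelC

[S [NP [NP [Det that] [AP [Adj old]] [N robot]] [RelC [Rel which] [VP [V observed] [NP [Det that] [AP [Adj tall] [AP [Adj tall]]] [N robot]]]]] [VP [V observed] [NP [Det that] [AP [Adj tall]] [N editor]]]]
The span 'which observed that tall tall robot' is the RelC node built by RelC → Rel VP.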